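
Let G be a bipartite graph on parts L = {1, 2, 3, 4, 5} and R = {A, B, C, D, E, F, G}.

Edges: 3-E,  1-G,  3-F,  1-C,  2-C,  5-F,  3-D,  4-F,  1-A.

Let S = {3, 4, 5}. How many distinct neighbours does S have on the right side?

The union of neighbours of {3, 4, 5} is {D, E, F}, which has 3 elements.
Since |N(S)| = 3 ≥ |S| = 3, Hall's condition holds for this subset.

3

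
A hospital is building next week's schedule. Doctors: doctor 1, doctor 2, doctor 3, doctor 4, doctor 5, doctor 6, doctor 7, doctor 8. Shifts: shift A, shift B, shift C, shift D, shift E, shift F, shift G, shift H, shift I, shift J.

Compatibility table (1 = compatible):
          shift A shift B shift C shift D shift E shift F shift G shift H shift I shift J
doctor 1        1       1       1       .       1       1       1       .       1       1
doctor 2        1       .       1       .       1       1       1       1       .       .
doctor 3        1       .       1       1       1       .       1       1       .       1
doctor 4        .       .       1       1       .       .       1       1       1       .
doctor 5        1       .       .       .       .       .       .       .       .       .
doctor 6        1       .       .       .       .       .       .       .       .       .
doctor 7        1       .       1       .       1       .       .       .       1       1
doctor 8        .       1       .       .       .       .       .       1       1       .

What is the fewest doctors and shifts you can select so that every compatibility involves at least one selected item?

{doctor 1, doctor 2, doctor 3, doctor 4, doctor 7, doctor 8, shift A} is a vertex cover of size 7: every edge has an endpoint in this set.
No smaller cover exists because doctor 1–shift F, doctor 2–shift G, doctor 3–shift J, doctor 4–shift D, doctor 5–shift A, doctor 7–shift I, doctor 8–shift H is a matching of size 7, and a cover must include an endpoint of each of these disjoint edges (König's theorem).

7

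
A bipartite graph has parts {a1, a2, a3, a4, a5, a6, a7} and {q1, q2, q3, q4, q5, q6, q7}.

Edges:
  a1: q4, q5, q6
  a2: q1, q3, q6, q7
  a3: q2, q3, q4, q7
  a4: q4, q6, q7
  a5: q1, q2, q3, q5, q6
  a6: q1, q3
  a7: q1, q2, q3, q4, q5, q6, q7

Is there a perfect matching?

Yes

One maximum matching: a1→q5, a2→q6, a3→q2, a4→q7, a5→q1, a6→q3, a7→q4.
All 7 left vertices are covered.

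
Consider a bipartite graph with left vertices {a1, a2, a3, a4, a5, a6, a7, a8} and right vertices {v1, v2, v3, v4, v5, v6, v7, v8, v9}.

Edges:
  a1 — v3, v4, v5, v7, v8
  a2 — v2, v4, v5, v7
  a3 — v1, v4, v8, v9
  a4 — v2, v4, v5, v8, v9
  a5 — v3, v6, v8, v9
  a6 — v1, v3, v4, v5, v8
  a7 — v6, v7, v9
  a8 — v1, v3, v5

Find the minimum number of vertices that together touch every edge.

A maximum matching has 8 edges (e.g. a1–v4, a2–v2, a3–v9, a4–v5, a5–v6, a6–v3, a7–v7, a8–v1).
By König's theorem the minimum vertex cover has the same size. One such cover is {a1, a2, a3, a4, a5, a6, a7, a8}.

8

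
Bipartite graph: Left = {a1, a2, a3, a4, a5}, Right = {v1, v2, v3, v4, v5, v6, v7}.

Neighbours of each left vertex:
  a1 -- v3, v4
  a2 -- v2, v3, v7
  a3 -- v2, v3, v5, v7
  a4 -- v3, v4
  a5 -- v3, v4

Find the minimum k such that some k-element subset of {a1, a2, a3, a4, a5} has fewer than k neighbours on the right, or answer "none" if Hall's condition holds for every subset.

3

Take S = {a1, a4, a5}. Its neighbourhood is {v3, v4}, so |N(S)| = 2 < |S| = 3.
Every subset of size less than 3 has at least as many neighbours as members, so 3 is the minimum.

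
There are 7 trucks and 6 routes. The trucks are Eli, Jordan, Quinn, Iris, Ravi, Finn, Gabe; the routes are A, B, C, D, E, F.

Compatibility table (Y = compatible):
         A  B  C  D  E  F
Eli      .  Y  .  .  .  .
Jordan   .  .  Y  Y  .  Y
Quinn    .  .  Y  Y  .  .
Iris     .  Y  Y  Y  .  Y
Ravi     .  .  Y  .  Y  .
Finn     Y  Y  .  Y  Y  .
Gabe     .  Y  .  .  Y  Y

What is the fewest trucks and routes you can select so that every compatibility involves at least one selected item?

6

{Finn, B, C, D, E, F} is a vertex cover of size 6: every edge has an endpoint in this set.
No smaller cover exists because Eli–B, Jordan–C, Quinn–D, Iris–F, Ravi–E, Finn–A is a matching of size 6, and a cover must include an endpoint of each of these disjoint edges (König's theorem).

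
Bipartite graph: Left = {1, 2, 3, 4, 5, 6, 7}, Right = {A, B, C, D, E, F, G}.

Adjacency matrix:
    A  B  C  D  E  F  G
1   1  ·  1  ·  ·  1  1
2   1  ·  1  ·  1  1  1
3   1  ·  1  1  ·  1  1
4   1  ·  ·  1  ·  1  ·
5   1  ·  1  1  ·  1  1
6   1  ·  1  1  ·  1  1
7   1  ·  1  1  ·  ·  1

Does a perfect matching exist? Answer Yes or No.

The set {1, 3, 4, 5, 6, 7} has only 5 neighbours ({A, C, D, F, G}), so by Hall's theorem at most 6 of the 7 left vertices can be matched.
Hence no matching covers every left vertex.

No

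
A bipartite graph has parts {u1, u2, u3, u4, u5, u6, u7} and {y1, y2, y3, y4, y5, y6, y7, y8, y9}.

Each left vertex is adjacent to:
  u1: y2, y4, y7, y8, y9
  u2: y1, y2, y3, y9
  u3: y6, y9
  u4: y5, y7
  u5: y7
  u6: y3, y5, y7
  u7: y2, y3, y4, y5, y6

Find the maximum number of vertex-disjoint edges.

7

A valid assignment of size 7: u1→y4, u2→y1, u3→y9, u4→y5, u5→y7, u6→y3, u7→y6.
This saturates every left vertex, so 7 is the maximum.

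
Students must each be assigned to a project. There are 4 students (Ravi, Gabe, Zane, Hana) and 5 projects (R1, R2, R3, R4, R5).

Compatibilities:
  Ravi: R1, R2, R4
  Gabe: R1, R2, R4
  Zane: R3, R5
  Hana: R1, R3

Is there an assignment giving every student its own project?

One maximum matching: Ravi→R2, Gabe→R4, Zane→R5, Hana→R3.
All 4 students are covered.

Yes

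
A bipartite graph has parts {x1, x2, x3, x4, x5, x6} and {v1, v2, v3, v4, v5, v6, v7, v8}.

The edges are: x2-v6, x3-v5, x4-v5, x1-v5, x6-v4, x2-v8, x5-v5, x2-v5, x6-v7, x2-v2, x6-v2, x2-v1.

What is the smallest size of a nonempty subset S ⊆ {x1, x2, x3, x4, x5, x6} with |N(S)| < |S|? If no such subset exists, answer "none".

Take S = {x1, x3}. Its neighbourhood is {v5}, so |N(S)| = 1 < |S| = 2.
No single vertex violates Hall's condition since each has at least one neighbour, so 2 is the minimum.

2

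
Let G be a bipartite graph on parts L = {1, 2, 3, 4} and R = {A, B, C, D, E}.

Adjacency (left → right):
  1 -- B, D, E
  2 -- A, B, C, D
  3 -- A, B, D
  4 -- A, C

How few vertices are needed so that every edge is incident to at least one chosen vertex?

4

{1, 2, 3, 4} is a vertex cover of size 4: every edge has an endpoint in this set.
No smaller cover exists because 1–E, 2–B, 3–D, 4–C is a matching of size 4, and a cover must include an endpoint of each of these disjoint edges (König's theorem).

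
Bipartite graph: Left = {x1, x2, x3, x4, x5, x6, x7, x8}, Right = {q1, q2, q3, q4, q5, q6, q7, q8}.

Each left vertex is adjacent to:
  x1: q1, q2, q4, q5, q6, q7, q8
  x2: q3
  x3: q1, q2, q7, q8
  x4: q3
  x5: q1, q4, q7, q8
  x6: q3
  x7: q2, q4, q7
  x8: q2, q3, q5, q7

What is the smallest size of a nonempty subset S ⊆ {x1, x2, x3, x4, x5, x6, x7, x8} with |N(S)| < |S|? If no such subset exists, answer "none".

Take S = {x2, x4}. Its neighbourhood is {q3}, so |N(S)| = 1 < |S| = 2.
No single vertex violates Hall's condition since each has at least one neighbour, so 2 is the minimum.

2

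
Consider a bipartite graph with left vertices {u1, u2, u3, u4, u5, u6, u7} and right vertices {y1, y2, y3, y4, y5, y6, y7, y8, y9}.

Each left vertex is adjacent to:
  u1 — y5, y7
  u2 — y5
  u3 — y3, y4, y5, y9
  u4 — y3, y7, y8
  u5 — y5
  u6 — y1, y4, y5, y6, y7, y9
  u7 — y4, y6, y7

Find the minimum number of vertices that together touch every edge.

6

A maximum matching has 6 edges (e.g. u1–y7, u2–y5, u3–y3, u4–y8, u6–y6, u7–y4).
By König's theorem the minimum vertex cover has the same size. One such cover is {u1, u3, u4, u6, u7, y5}.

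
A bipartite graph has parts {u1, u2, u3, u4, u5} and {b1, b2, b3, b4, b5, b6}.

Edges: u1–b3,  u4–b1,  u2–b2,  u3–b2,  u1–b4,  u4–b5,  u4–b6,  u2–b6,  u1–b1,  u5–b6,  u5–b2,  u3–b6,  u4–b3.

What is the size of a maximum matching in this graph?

4

A valid assignment of size 4: u1→b4, u2→b2, u3→b6, u4→b3.
The set {u2, u3, u5} has only 2 neighbours ({b2, b6}), so by Hall's theorem at most 4 of the 5 left vertices can be matched.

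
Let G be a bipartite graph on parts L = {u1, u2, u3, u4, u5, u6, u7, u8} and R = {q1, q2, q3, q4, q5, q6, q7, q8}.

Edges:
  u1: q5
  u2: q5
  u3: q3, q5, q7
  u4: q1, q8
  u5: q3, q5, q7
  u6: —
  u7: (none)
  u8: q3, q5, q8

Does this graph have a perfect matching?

No

The set {u1, u2, u6, u7} has only 1 neighbour ({q5}), so by Hall's theorem at most 5 of the 8 left vertices can be matched.
Hence no matching covers every left vertex.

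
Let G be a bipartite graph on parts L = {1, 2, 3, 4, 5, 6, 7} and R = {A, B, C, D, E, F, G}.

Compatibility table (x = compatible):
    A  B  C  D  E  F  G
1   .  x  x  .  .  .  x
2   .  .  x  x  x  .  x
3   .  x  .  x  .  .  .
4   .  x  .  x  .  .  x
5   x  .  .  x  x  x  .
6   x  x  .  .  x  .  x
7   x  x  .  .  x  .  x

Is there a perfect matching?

Yes

A valid assignment of size 7: 1-C, 2-E, 3-D, 4-G, 5-F, 6-A, 7-B.
Every left vertex is matched, so this is a perfect matching.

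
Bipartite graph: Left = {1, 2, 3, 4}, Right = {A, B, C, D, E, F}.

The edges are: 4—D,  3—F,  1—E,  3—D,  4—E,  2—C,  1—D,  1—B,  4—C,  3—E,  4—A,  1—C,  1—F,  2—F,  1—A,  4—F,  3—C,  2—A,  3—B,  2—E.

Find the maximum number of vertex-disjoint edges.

One maximum matching: 1-E, 2-C, 3-B, 4-A.
All 4 left vertices are matched, so no larger matching exists.

4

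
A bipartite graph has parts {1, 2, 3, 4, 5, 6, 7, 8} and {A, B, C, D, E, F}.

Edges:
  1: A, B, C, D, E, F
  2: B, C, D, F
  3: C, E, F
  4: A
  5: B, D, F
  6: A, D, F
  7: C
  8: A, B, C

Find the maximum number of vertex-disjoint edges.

A valid assignment of size 6: 1→E, 2→B, 3→C, 4→A, 5→D, 6→F.
The set {1, 2, 3, 4, 5, 6, 7, 8} has only 6 neighbours ({A, B, C, D, E, F}), so by Hall's theorem at most 6 of the 8 left vertices can be matched.

6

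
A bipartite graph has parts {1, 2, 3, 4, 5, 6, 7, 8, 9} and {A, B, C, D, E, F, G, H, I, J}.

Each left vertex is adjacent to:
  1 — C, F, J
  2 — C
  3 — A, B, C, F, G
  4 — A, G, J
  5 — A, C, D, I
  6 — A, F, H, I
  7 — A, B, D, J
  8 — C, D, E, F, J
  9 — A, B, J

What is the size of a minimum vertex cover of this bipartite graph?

{1, 2, 3, 4, 5, 6, 7, 8, 9} is a vertex cover of size 9: every edge has an endpoint in this set.
No smaller cover exists because 1–F, 2–C, 3–A, 4–G, 5–D, 6–I, 7–J, 8–E, 9–B is a matching of size 9, and a cover must include an endpoint of each of these disjoint edges (König's theorem).

9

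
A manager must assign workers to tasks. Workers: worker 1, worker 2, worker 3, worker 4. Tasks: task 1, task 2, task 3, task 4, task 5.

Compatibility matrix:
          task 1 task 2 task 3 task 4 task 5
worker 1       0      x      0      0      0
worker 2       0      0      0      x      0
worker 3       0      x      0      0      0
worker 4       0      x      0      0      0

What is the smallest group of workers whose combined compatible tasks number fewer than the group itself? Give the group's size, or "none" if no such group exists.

Take S = {worker 1, worker 3}. Its neighbourhood is {task 2}, so |N(S)| = 1 < |S| = 2.
No single vertex violates Hall's condition since each has at least one neighbour, so 2 is the minimum.

2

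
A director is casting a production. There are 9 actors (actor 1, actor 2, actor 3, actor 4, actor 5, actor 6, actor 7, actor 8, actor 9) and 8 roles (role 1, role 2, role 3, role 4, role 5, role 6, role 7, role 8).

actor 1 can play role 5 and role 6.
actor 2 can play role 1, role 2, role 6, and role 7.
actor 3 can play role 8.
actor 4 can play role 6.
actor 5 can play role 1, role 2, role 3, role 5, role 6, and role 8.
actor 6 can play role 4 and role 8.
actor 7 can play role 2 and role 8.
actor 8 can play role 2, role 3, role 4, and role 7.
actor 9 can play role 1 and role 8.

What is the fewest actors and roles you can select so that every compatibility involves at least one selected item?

{role 1, role 2, role 3, role 4, role 5, role 6, role 7, role 8} is a vertex cover of size 8: every edge has an endpoint in this set.
No smaller cover exists because actor 1–role 5, actor 2–role 7, actor 3–role 8, actor 4–role 6, actor 5–role 1, actor 6–role 4, actor 7–role 2, actor 8–role 3 is a matching of size 8, and a cover must include an endpoint of each of these disjoint edges (König's theorem).

8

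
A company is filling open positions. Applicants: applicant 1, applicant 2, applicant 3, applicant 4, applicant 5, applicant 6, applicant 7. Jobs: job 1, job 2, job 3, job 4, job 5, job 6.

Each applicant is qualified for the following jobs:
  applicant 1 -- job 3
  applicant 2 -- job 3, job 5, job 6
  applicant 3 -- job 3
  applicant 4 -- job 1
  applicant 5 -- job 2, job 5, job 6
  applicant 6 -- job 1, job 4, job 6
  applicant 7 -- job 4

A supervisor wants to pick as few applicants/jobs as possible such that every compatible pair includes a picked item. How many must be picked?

The 6 edges applicant 1–job 3, applicant 2–job 5, applicant 4–job 1, applicant 5–job 2, applicant 6–job 6, applicant 7–job 4 form a matching, so any vertex cover needs at least 6 vertices (one per matched edge).
Conversely {applicant 2, applicant 4, applicant 5, applicant 6, applicant 7, job 3} meets every edge and has exactly 6 vertices, so 6 is optimal.

6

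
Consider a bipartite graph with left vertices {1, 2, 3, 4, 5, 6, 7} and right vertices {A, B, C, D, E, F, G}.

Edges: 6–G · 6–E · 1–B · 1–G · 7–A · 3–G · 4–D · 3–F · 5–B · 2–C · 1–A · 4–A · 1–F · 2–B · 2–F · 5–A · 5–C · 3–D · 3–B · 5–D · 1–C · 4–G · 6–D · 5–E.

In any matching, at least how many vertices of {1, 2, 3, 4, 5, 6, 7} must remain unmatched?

0

One maximum matching: 1→B, 2→C, 3→F, 4→G, 5→E, 6→D, 7→A.
This saturates every left vertex, so 7 is the maximum.
That matches 7 of the 7, leaving 0 unmatched; no matching can do better.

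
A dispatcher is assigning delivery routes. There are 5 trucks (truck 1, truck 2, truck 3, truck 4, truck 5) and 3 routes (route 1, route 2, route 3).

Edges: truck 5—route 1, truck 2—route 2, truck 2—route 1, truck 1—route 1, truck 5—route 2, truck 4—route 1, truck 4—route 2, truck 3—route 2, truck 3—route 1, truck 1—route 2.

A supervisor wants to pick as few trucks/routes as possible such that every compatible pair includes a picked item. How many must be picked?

{route 1, route 2} is a vertex cover of size 2: every edge has an endpoint in this set.
No smaller cover exists because truck 1–route 1, truck 2–route 2 is a matching of size 2, and a cover must include an endpoint of each of these disjoint edges (König's theorem).

2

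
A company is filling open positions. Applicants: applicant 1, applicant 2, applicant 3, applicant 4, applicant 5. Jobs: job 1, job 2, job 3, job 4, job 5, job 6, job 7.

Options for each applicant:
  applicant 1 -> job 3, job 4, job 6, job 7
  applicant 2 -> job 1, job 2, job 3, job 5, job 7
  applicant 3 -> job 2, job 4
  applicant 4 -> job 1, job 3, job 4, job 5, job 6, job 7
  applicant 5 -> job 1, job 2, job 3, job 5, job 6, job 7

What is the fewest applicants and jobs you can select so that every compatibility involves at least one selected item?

The 5 edges applicant 1–job 3, applicant 2–job 1, applicant 3–job 2, applicant 4–job 7, applicant 5–job 5 form a matching, so any vertex cover needs at least 5 vertices (one per matched edge).
Conversely {applicant 1, applicant 2, applicant 3, applicant 4, applicant 5} meets every edge and has exactly 5 vertices, so 5 is optimal.

5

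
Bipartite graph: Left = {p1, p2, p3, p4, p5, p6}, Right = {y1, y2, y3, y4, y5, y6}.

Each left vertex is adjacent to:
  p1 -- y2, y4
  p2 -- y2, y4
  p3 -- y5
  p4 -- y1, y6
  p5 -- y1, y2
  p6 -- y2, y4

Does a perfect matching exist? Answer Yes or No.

No

The set {p1, p2, p6} has only 2 neighbours ({y2, y4}), so by Hall's theorem at most 5 of the 6 left vertices can be matched.
Hence no matching covers every left vertex.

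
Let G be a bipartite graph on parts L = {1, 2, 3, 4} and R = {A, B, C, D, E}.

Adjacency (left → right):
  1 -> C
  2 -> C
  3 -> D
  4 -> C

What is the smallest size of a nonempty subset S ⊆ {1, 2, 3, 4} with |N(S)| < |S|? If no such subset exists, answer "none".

Take S = {1, 2}. Its neighbourhood is {C}, so |N(S)| = 1 < |S| = 2.
No single vertex violates Hall's condition since each has at least one neighbour, so 2 is the minimum.

2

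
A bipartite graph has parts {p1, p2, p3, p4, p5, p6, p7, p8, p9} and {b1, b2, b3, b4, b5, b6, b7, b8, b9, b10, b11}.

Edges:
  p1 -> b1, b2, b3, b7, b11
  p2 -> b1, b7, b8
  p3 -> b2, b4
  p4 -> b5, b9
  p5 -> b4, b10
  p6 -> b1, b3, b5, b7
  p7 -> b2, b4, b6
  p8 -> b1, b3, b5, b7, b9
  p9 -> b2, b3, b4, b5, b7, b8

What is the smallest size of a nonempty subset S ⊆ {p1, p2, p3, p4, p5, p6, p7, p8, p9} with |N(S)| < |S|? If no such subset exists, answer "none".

A matching saturating every left vertex exists, for instance p1→b11, p2→b8, p3→b2, p4→b5, p5→b4, p6→b3, p7→b6, p8→b1, p9→b7.
By Hall's marriage theorem, this means |N(S)| ≥ |S| for every subset S, so no violating subset exists.

none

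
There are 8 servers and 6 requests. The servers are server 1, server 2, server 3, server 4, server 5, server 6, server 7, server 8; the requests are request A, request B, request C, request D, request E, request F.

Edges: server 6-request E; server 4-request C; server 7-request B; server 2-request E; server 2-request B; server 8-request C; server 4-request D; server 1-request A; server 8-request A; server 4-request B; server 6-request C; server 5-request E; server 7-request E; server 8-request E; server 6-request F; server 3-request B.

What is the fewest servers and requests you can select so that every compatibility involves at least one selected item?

6

The 6 edges server 1–request A, server 2–request E, server 3–request B, server 4–request D, server 6–request F, server 8–request C form a matching, so any vertex cover needs at least 6 vertices (one per matched edge).
Conversely {server 1, server 4, server 6, server 8, request B, request E} meets every edge and has exactly 6 vertices, so 6 is optimal.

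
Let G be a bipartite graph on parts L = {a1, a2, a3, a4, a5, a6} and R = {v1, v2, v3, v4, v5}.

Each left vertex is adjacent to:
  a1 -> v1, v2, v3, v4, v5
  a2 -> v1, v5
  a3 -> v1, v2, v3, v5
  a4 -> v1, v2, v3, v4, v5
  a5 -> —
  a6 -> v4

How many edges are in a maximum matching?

For example, pair a1–v2, a2–v5, a3–v1, a4–v3, a6–v4.
The set {a5} has only 0 neighbours (∅), so by Hall's theorem at most 5 of the 6 left vertices can be matched.

5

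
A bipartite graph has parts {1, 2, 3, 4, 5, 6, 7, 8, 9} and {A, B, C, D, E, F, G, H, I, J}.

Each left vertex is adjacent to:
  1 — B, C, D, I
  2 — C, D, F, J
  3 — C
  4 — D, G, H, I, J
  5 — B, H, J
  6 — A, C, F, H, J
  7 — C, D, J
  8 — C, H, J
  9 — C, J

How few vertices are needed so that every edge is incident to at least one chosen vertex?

9

A maximum matching has 9 edges (e.g. 1–I, 2–F, 3–C, 4–G, 5–B, 6–A, 7–D, 8–H, 9–J).
By König's theorem the minimum vertex cover has the same size. One such cover is {1, 2, 3, 4, 5, 6, 7, 8, 9}.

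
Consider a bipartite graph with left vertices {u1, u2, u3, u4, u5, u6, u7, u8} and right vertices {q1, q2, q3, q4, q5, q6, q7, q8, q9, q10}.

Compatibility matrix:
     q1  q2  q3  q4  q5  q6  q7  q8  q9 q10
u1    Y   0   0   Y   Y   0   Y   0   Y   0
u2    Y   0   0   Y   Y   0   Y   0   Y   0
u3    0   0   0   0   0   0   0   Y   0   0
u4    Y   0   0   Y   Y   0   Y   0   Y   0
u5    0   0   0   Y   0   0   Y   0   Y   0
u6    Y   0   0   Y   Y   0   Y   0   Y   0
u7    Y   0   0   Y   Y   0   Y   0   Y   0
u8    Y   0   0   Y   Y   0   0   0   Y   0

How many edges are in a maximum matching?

6

For example, pair u1-q4, u2-q5, u3-q8, u4-q1, u5-q7, u6-q9.
The set {u1, u2, u4, u5, u6, u7, u8} has only 5 neighbours ({q1, q4, q5, q7, q9}), so by Hall's theorem at most 6 of the 8 left vertices can be matched.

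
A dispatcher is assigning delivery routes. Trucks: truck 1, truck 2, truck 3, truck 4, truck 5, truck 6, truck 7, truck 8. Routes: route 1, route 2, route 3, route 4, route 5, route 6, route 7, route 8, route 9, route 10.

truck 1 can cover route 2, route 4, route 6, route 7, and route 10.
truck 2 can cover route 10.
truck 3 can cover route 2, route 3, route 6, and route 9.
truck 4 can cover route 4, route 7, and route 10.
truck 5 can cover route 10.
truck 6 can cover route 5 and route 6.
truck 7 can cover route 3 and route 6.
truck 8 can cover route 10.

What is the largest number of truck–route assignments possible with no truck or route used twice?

6

One maximum matching: truck 1→route 4, truck 2→route 10, truck 3→route 2, truck 4→route 7, truck 6→route 5, truck 7→route 6.
The set {truck 2, truck 5, truck 8} has only 1 neighbour ({route 10}), so by Hall's theorem at most 6 of the 8 trucks can be matched.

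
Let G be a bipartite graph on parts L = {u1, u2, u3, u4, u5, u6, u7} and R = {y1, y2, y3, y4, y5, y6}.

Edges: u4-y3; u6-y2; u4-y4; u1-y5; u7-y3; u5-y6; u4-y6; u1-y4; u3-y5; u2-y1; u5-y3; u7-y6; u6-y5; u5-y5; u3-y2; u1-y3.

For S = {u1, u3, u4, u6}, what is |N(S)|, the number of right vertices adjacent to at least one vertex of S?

5

The union of neighbours of {u1, u3, u4, u6} is {y2, y3, y4, y5, y6}, which has 5 elements.
Since |N(S)| = 5 ≥ |S| = 4, Hall's condition holds for this subset.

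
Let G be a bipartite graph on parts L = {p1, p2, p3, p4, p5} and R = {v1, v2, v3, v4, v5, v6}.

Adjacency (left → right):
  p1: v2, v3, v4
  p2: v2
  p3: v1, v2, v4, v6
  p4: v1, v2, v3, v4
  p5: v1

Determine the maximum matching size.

A valid assignment of size 5: p1–v3, p2–v2, p3–v6, p4–v4, p5–v1.
All 5 left vertices are matched, so no larger matching exists.

5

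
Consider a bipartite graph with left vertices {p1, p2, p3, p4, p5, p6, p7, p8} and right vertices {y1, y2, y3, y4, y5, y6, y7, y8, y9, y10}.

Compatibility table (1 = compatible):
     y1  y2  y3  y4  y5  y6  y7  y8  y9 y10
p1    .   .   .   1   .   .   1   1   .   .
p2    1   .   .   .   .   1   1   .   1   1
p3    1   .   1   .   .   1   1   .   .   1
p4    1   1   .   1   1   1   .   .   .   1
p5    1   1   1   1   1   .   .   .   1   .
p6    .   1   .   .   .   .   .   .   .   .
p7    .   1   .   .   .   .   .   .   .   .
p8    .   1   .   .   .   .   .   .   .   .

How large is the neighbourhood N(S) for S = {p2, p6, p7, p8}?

6

The union of neighbours of {p2, p6, p7, p8} is {y1, y2, y6, y7, y9, y10}, which has 6 elements.
Since |N(S)| = 6 ≥ |S| = 4, Hall's condition holds for this subset.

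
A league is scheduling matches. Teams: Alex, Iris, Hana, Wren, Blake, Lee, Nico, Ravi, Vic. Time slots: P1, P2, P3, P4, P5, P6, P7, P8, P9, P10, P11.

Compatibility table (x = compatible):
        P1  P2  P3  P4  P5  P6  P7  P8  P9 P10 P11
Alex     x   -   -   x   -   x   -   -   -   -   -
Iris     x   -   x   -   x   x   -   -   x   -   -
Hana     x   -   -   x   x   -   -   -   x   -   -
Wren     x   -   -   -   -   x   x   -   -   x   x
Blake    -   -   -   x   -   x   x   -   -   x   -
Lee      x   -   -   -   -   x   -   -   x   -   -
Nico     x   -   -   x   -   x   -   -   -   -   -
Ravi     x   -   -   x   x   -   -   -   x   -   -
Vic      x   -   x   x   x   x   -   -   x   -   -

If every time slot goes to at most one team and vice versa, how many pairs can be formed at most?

8

A valid assignment of size 8: Alex→P4, Iris→P3, Hana→P5, Wren→P11, Blake→P7, Lee→P9, Nico→P6, Ravi→P1.
The set {Alex, Iris, Hana, Lee, Nico, Ravi, Vic} has only 6 neighbours ({P1, P3, P4, P5, P6, P9}), so by Hall's theorem at most 8 of the 9 teams can be matched.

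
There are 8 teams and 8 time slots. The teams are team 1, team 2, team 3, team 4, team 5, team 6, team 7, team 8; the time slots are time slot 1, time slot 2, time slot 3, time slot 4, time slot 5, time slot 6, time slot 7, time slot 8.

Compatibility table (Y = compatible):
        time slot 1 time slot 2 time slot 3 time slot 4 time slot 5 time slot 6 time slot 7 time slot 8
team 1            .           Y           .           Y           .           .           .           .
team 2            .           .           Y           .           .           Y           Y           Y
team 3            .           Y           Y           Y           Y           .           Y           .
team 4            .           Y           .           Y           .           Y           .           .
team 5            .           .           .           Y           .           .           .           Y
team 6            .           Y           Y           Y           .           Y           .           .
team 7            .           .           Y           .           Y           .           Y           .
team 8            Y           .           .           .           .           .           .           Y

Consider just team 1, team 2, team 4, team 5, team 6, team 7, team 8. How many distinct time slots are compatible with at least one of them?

8

The union of neighbours of {team 1, team 2, team 4, team 5, team 6, team 7, team 8} is {time slot 1, time slot 2, time slot 3, time slot 4, time slot 5, time slot 6, time slot 7, time slot 8}, which has 8 elements.
Since |N(S)| = 8 ≥ |S| = 7, Hall's condition holds for this subset.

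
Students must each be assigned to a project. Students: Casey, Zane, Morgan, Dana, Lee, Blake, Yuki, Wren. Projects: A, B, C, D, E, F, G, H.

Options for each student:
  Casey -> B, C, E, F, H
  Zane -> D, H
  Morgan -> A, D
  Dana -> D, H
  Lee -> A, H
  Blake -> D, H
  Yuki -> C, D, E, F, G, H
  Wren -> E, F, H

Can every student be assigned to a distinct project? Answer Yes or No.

The set {Zane, Morgan, Dana, Lee, Blake} has only 3 neighbours ({A, D, H}), so by Hall's theorem at most 6 of the 8 students can be matched.
Hence no matching covers every student.

No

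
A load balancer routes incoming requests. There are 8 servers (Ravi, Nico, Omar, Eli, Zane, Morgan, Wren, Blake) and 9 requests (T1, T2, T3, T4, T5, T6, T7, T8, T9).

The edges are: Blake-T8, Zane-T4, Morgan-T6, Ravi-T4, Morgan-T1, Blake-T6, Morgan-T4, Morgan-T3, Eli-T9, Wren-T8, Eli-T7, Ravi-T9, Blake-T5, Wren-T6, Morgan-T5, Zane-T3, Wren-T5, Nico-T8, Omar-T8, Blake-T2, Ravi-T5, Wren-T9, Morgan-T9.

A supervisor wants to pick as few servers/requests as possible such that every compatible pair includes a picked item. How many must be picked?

7

{Ravi, Eli, Zane, Morgan, Wren, Blake, T8} is a vertex cover of size 7: every edge has an endpoint in this set.
No smaller cover exists because Ravi–T9, Nico–T8, Eli–T7, Zane–T3, Morgan–T4, Wren–T6, Blake–T5 is a matching of size 7, and a cover must include an endpoint of each of these disjoint edges (König's theorem).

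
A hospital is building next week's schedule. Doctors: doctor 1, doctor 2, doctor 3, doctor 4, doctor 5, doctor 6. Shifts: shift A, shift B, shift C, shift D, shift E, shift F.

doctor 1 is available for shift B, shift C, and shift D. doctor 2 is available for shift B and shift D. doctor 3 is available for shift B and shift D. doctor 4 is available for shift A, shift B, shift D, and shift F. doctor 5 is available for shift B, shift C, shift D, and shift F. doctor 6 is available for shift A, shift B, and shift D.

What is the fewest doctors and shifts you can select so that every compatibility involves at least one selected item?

5

A maximum matching has 5 edges (e.g. doctor 1–shift C, doctor 2–shift B, doctor 3–shift D, doctor 4–shift A, doctor 5–shift F).
By König's theorem the minimum vertex cover has the same size. One such cover is {shift A, shift B, shift C, shift D, shift F}.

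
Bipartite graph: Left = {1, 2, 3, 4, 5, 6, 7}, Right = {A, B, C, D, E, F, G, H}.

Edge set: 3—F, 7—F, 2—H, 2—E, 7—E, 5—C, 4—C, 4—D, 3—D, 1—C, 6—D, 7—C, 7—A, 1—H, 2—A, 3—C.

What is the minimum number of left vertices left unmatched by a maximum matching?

1

One maximum matching: 1→H, 2→A, 3→F, 4→D, 5→C, 7→E.
The set {4, 5, 6} has only 2 neighbours ({C, D}), so by Hall's theorem at most 6 of the 7 left vertices can be matched.
That matches 6 of the 7, leaving 1 unmatched; no matching can do better.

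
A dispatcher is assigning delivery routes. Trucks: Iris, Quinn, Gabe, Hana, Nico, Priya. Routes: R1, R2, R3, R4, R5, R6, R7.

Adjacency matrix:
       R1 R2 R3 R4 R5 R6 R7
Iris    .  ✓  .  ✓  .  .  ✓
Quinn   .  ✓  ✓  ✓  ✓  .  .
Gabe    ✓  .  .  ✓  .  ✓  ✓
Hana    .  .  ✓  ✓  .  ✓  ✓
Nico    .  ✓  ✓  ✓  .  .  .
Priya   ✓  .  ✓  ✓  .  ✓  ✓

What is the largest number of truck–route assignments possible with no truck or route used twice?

A valid assignment of size 6: Iris→R2, Quinn→R5, Gabe→R4, Hana→R7, Nico→R3, Priya→R6.
All 6 trucks are matched, so no larger matching exists.

6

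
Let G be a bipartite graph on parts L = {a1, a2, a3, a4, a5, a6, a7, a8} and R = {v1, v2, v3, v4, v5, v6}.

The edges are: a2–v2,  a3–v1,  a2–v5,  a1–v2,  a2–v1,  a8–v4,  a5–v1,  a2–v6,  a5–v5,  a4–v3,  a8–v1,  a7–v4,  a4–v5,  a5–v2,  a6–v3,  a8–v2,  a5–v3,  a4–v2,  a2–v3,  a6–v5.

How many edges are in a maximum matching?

6

A valid assignment of size 6: a1→v2, a2→v6, a3→v1, a4→v5, a5→v3, a7→v4.
The set {a1, a3, a4, a5, a6, a7, a8} has only 5 neighbours ({v1, v2, v3, v4, v5}), so by Hall's theorem at most 6 of the 8 left vertices can be matched.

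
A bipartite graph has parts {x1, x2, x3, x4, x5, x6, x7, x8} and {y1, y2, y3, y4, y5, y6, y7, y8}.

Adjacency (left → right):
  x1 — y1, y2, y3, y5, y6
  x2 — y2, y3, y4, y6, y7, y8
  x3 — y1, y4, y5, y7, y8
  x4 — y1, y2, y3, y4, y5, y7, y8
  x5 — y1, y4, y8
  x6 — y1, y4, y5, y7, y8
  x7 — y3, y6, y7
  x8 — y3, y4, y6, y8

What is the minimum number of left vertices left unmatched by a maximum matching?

0

A valid assignment of size 8: x1→y2, x2→y7, x3→y1, x4→y4, x5→y8, x6→y5, x7→y6, x8→y3.
All 8 left vertices are matched, so no larger matching exists.
That matches 8 of the 8, leaving 0 unmatched; no matching can do better.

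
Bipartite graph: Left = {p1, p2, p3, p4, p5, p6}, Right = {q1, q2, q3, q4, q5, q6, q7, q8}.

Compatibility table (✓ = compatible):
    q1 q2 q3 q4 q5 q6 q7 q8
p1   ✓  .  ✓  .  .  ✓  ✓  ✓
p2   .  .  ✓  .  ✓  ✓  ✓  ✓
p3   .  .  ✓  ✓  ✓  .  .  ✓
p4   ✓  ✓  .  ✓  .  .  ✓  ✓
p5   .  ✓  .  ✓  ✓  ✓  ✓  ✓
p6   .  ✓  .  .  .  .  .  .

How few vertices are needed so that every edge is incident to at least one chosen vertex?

{p1, p2, p3, p4, p5, p6} is a vertex cover of size 6: every edge has an endpoint in this set.
No smaller cover exists because p1–q1, p2–q7, p3–q8, p4–q4, p5–q6, p6–q2 is a matching of size 6, and a cover must include an endpoint of each of these disjoint edges (König's theorem).

6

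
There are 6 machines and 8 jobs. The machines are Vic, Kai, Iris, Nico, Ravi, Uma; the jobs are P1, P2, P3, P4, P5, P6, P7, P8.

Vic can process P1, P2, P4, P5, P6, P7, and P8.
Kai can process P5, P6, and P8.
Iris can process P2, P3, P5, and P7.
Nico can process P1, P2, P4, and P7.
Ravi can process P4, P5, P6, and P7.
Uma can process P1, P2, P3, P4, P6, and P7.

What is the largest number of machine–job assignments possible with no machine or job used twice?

One maximum matching: Vic→P2, Kai→P6, Iris→P3, Nico→P7, Ravi→P5, Uma→P1.
All 6 machines are matched, so no larger matching exists.

6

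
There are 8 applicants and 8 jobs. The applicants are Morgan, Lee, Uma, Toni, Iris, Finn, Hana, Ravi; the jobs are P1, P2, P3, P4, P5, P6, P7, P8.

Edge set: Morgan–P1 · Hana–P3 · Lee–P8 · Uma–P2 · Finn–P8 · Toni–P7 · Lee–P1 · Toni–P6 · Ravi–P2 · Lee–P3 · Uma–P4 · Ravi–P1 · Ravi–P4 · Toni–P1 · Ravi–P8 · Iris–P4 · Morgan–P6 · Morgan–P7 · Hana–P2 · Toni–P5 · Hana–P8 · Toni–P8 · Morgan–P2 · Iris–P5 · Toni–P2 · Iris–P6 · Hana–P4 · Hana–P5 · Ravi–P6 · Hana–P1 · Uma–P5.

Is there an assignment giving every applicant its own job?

Yes

A valid assignment of size 8: Morgan-P6, Lee-P3, Uma-P4, Toni-P7, Iris-P5, Finn-P8, Hana-P2, Ravi-P1.
All 8 applicants are covered.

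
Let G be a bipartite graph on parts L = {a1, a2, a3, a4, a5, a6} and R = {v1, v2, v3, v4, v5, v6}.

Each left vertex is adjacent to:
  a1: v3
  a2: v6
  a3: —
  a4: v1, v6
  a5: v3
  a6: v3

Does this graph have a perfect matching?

No

The set {a1, a3, a5, a6} has only 1 neighbour ({v3}), so by Hall's theorem at most 3 of the 6 left vertices can be matched.
Hence no matching covers every left vertex.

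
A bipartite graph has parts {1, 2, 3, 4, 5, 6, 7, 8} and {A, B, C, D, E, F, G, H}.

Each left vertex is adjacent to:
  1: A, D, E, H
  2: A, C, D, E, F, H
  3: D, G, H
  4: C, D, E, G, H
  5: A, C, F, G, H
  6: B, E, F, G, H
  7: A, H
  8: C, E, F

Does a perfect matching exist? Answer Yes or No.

A valid assignment of size 8: 1→D, 2→A, 3→G, 4→C, 5→F, 6→B, 7→H, 8→E.
All 8 left vertices are covered.

Yes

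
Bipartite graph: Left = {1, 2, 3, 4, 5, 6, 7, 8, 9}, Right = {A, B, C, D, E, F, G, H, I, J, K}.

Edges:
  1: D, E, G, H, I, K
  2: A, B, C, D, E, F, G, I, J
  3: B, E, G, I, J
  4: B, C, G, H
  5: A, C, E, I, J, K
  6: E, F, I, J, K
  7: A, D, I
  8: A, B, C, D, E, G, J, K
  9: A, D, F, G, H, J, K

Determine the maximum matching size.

9

One maximum matching: 1-K, 2-B, 3-I, 4-C, 5-A, 6-E, 7-D, 8-G, 9-J.
All 9 left vertices are matched, so no larger matching exists.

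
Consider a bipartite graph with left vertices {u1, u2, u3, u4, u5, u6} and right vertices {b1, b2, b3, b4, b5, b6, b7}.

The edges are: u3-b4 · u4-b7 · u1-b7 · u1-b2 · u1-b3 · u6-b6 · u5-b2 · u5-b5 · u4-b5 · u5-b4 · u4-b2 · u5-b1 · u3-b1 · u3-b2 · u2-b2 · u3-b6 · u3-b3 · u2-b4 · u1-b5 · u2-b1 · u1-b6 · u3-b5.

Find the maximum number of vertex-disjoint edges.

6

A valid assignment of size 6: u1–b7, u2–b2, u3–b1, u4–b5, u5–b4, u6–b6.
This saturates every left vertex, so 6 is the maximum.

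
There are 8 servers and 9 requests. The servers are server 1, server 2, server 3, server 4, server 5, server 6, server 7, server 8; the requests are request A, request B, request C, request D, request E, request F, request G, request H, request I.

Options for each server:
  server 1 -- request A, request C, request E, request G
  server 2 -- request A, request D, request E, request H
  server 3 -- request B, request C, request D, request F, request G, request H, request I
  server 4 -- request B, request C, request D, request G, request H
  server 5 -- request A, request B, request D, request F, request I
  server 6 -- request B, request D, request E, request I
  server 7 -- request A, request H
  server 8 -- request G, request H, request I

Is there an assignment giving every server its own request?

A valid assignment of size 8: server 1–request C, server 2–request E, server 3–request F, server 4–request H, server 5–request I, server 6–request D, server 7–request A, server 8–request G.
Every server is matched, so this matching saturates all of them.

Yes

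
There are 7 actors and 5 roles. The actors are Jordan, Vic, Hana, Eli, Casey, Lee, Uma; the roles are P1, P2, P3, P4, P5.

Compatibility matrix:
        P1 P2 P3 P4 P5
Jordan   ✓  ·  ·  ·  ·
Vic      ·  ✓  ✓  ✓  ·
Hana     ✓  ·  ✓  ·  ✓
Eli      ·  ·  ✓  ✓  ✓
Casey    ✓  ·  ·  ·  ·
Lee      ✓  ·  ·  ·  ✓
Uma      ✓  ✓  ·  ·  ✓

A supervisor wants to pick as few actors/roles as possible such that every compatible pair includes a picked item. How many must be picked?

{P1, P2, P3, P4, P5} is a vertex cover of size 5: every edge has an endpoint in this set.
No smaller cover exists because Jordan–P1, Vic–P2, Hana–P3, Eli–P4, Lee–P5 is a matching of size 5, and a cover must include an endpoint of each of these disjoint edges (König's theorem).

5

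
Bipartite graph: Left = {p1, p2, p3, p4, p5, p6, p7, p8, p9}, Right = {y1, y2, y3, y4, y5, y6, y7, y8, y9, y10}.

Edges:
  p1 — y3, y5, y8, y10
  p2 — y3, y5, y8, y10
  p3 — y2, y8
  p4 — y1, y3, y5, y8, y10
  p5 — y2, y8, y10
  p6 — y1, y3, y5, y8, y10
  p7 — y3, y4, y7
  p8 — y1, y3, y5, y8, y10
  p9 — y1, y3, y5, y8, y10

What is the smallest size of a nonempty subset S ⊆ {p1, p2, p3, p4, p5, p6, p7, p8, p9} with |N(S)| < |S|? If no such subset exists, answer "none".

6

Take S = {p1, p2, p4, p6, p8, p9}. Its neighbourhood is {y1, y3, y5, y8, y10}, so |N(S)| = 5 < |S| = 6.
Every subset of size less than 6 has at least as many neighbours as members, so 6 is the minimum.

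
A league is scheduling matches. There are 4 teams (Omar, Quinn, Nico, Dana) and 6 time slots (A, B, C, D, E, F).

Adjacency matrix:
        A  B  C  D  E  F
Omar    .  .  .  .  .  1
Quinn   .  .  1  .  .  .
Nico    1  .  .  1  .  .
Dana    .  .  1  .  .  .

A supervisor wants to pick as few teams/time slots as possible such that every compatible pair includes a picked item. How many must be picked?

3

The 3 edges Omar–F, Quinn–C, Nico–D form a matching, so any vertex cover needs at least 3 vertices (one per matched edge).
Conversely {Omar, Nico, C} meets every edge and has exactly 3 vertices, so 3 is optimal.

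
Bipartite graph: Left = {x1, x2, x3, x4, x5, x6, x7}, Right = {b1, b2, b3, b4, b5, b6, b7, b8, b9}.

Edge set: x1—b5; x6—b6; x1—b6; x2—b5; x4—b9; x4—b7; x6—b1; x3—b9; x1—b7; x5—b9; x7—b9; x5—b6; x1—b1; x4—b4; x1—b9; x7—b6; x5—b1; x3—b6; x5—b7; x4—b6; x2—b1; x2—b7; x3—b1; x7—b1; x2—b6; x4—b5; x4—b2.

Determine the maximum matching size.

6

A valid assignment of size 6: x1→b1, x2→b5, x3→b9, x4→b4, x5→b7, x6→b6.
The set {x1, x2, x3, x5, x6, x7} has only 5 neighbours ({b1, b5, b6, b7, b9}), so by Hall's theorem at most 6 of the 7 left vertices can be matched.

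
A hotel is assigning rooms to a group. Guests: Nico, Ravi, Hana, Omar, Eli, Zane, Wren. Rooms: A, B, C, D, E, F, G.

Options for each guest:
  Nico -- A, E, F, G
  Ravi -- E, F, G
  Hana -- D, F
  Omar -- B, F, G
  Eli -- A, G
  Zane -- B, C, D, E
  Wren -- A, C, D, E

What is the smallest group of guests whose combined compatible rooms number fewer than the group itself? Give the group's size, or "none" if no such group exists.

none

A matching saturating every guest exists, for instance Nico→F, Ravi→G, Hana→D, Omar→B, Eli→A, Zane→C, Wren→E.
By Hall's marriage theorem, this means |N(S)| ≥ |S| for every subset S, so no violating subset exists.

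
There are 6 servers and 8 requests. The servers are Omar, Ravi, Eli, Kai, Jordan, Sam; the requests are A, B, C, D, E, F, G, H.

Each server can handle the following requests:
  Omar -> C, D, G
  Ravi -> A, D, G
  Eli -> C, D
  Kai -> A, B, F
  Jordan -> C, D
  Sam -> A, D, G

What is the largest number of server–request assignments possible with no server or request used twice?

A valid assignment of size 5: Omar-G, Ravi-A, Eli-D, Kai-B, Jordan-C.
The set {Omar, Ravi, Eli, Jordan, Sam} has only 4 neighbours ({A, C, D, G}), so by Hall's theorem at most 5 of the 6 servers can be matched.

5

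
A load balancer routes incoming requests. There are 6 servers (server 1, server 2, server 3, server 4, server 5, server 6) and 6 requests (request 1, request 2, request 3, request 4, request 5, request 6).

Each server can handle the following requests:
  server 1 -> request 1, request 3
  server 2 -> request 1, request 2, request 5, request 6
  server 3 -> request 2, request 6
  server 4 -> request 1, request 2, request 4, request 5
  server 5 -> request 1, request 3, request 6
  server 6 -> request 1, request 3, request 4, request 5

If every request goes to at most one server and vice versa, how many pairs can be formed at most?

One maximum matching: server 1-request 1, server 2-request 6, server 3-request 2, server 4-request 4, server 5-request 3, server 6-request 5.
This saturates every server, so 6 is the maximum.

6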